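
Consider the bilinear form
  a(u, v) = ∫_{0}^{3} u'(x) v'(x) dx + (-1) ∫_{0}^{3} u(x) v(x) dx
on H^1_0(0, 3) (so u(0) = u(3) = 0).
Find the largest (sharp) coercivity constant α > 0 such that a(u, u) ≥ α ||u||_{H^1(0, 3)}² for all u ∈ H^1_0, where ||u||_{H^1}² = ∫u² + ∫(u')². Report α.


α = (-9 + π^2)/(9 + π^2)

Coercivity of a(·,·) on H^1_0(0, 3) means a(u, u) ≥ α ||u||_{H^1}² for every u ∈ H^1_0.
The interval has length L = 3, and Poincaré/coercivity depend only on L. Here a(u, u) = ∫(u')² + (-1)·∫u².
Here c = -1 < 0 with |c| < (π/L)² = π^2/9, so coercivity still holds. The condition a(u,u) ≥ α||u||_{H^1}² reads (1−α)∫(u')² ≥ (α−c)∫u². Any admissible α is ≤ 1 (rapidly oscillating u have ∫u²/∫(u')² → 0), and α = 1 would force 0 ≥ (1−c)∫u², impossible since c < 1; so 1−α > 0. By the sharp Poincaré inequality on H^1_0 of an interval of length L, ∫(u')² ≥ (π/L)²∫u² with equality for the first sine mode sin(π(x−x₀)/L) (x₀ the left endpoint), so the inequality holds for all u iff (1−α)(π/L)² ≥ α − c, i.e. α ≤ ((π/L)² + c)/((π/L)² + 1) = (1 + c(L/π)²)/(1 + (L/π)²). (Direct route, valid since c ≤ 0: Poincaré gives c∫u² ≥ c(L/π)²∫(u')², so a(u,u) ≥ (1 + c(L/π)²)∫(u')², while ||u||_{H^1}² ≤ (1 + (L/π)²)∫(u')²; dividing yields the same α.) With (π/L)² = π^2/9 and c = -1, the largest admissible constant is α = ((π/L)² + c)/((π/L)² + 1).
Simplifying, α = (-9 + π^2)/(9 + π^2).


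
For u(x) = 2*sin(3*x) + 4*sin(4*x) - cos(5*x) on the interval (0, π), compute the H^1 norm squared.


||u||_{H^1(0,π)}^2 = 1664/9 + 169*π

u'(x) = 5*sin(5*x) + 6*cos(3*x) + 16*cos(4*x).
Expand u² and (u')² and integrate term by term on (0, π), using: for integers n ≥ 1, ∫_0^π sin²(nx) dx = ∫_0^π cos²(nx) dx = π/2; for n ≠ n', ∫_0^π sin(nx)sin(n'x) dx = ∫_0^π cos(nx)cos(n'x) dx = 0; and by product-to-sum, ∫_0^π sin(nx)cos(n'x) dx = ½∫_0^π [sin((n+n')x) + sin((n−n')x)] dx, which is 0 when n+n' is even and 2n/(n²−n'²) when n+n' is odd (it need not vanish on (0, π)).
  u² squared terms: (-1)²·∫cos(5x)² dx = 1·π/2 = π/2;  (2)²·∫sin(3x)² dx = 4·π/2 = 2*π;  (4)²·∫sin(4x)² dx = 16·π/2 = 8*π.
  u² cross terms: 2·(-1)·(2)·∫cos(5x)·sin(3x) dx = -4·(0) = 0;  2·(-1)·(4)·∫cos(5x)·sin(4x) dx = -8·(-8/9) = 64/9;  2·(2)·(4)·∫sin(3x)·sin(4x) dx = 16·(0) = 0.
  So ∫_0^π u² dx = π/2 + 2*π + 8*π + 0 + 64/9 + 0 = 64/9 + 21*π/2.
  (u')² squared terms: (5)²·∫sin(5x)² dx = 25·π/2 = 25*π/2;  (6)²·∫cos(3x)² dx = 36·π/2 = 18*π;  (16)²·∫cos(4x)² dx = 256·π/2 = 128*π.
  (u')² cross terms: 2·(5)·(6)·∫sin(5x)·cos(3x) dx = 60·(0) = 0;  2·(5)·(16)·∫sin(5x)·cos(4x) dx = 160·(10/9) = 1600/9;  2·(6)·(16)·∫cos(3x)·cos(4x) dx = 192·(0) = 0.
  So ∫_0^π (u')² dx = 25*π/2 + 18*π + 128*π + 0 + 1600/9 + 0 = 1600/9 + 317*π/2.
||u||_{H^1}^2 = (64/9 + 21*π/2) + (1600/9 + 317*π/2) = 1664/9 + 169*π.


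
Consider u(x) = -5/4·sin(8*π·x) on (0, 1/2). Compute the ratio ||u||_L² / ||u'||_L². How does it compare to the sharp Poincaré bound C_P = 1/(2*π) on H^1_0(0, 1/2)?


||u||_L² / ||u'||_L² = 1/(8*π) < C_P = 1/(2*π).

u(x) = -5/4·sin(8*π·x), so u'(x) = -10*π*cos(8*π*x).
Writing u(x) = A·sin(kπx/L) with A = -5/4 and k = 4, use ∫_0^L sin²(kπx/L) dx = L/2 and ∫_0^L cos²(kπx/L) dx = L/2.
u² = 25/16·sin²(8*π·x) and (u')² = 100*π^2·cos²(8*π·x), and each of sin², cos² integrates to L/2 = 1/4 over (0, 1/2).
∫_0^1/2 u² dx = 25/64, so ||u||_L² = 5/8.
∫_0^1/2 (u')² dx = 25*π^2, so ||u'||_L² = 5*π.
Ratio ||u||_L² / ||u'||_L² = 1/(8*π).
Sharp Poincaré constant on H^1_0(0, 1/2) is C_P = L/π = 1/(2*π), achieved by sin(2*π·x).
This is the k = 4 harmonic; the ratio L/(kπ) is strictly less than C_P = L/π, consistent with the sharp inequality ||u||_L² ≤ C_P ||u'||_L².


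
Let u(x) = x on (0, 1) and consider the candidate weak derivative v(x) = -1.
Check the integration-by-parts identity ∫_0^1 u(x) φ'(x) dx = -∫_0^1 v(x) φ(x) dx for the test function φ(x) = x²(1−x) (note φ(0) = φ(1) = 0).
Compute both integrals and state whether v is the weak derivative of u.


LHS = -1/12, RHS = 1/12. No, v is not the weak derivative of u.

u(x) = x, classical derivative u'(x) = 1.
φ(x) = x²(1−x), so φ'(x) = x*(2 - 3*x).
Note φ(0) = φ(1) = 0, so the boundary term u·φ vanishes.
LHS = ∫_0^1 u(x) φ'(x) dx = ∫_0^1 (-3*x^3 + 2*x^2) dx. Term by term:
  ∫_0^1 -3*x^3 dx = -3/4;  ∫_0^1 2*x^2 dx = 2/3.
Sum: -3/4 + 2/3 = -1/12.
So LHS = -1/12.
∫_0^1 v(x) φ(x) dx = ∫_0^1 (x^3 - x^2) dx. Term by term:
  ∫_0^1 x^3 dx = 1/4;  ∫_0^1 -x^2 dx = -1/3.
Sum: 1/4 − 1/3 = -1/12.
So RHS = -∫_0^1 v(x) φ(x) dx = 1/12.
LHS − RHS = -1/6 ≠ 0, so the identity fails.
(For a valid weak derivative the identity must hold for EVERY test function, in particular this one. The failure shows v is NOT the weak derivative of u.)
Correct weak derivative would be u'(x) = 1.


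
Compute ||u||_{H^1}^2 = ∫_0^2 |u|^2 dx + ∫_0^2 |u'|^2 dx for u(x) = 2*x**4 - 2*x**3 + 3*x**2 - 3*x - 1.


||u||_{H^1}^2 = 230584/315

The H^1 norm (squared) on an interval (0, L) is
  ||u||_{H^1}^2 = ∫_0^L u(x)^2 dx + ∫_0^L u'(x)^2 dx.
Compute u'(x) = 8*x**3 - 6*x**2 + 6*x - 3.
Then u(x)^2 = 4*x**8 - 8*x**7 + 16*x**6 - 24*x**5 + 17*x**4 - 14*x**3 + 3*x**2 + 6*x + 1 and u'(x)^2 = 64*x**6 - 96*x**5 + 132*x**4 - 120*x**3 + 72*x**2 - 36*x + 9.
Integrate each monomial from 0 to 2 using ∫_0^2 c·x^n dx = c·2^(n+1)/(n+1):
  ∫_0^2 u(x)^2 dx = ∫_0^2 (4*x^8 - 8*x^7 + 16*x^6 - 24*x^5 + 17*x^4 - 14*x^3 + 3*x^2 + 6*x + 1) dx. Term by term:
    ∫_0^2 4*x^8 dx = 2048/9;  ∫_0^2 -8*x^7 dx = -256;  ∫_0^2 16*x^6 dx = 2048/7;
    ∫_0^2 -24*x^5 dx = -256;  ∫_0^2 17*x^4 dx = 544/5;  ∫_0^2 -14*x^3 dx = -56;
    ∫_0^2 3*x^2 dx = 8;  ∫_0^2 6*x dx = 12;  ∫_0^2 1 dx = 2.
  Sum: 2048/9 − 256 + 2048/7 − 256 + 544/5 − 56 + 8 + 12 + 2 = 26122/315.
  ∫_0^2 u'(x)^2 dx = ∫_0^2 (64*x^6 - 96*x^5 + 132*x^4 - 120*x^3 + 72*x^2 - 36*x + 9) dx. Term by term:
    ∫_0^2 64*x^6 dx = 8192/7;  ∫_0^2 -96*x^5 dx = -1024;  ∫_0^2 132*x^4 dx = 4224/5;
    ∫_0^2 -120*x^3 dx = -480;  ∫_0^2 72*x^2 dx = 192;  ∫_0^2 -36*x dx = -72;
    ∫_0^2 9 dx = 18.
  Sum: 8192/7 − 1024 + 4224/5 − 480 + 192 − 72 + 18 = 22718/35.
Adding: ||u||_{H^1}^2 = 26122/315 + 22718/35 = 230584/315.


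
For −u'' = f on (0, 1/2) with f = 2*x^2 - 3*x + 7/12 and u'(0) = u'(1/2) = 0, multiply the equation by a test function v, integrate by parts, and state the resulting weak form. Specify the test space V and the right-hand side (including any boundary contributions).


V = H^1(0, 1/2) (no boundary constraint on v; u is determined up to an additive constant); weak form: ∫_0^1/2 u'v' dx = ∫_0^1/2 (2*x^2 - 3*x + 7/12) v dx for all v ∈ V.

Multiply both sides by a test function v and integrate from 0 to 1/2:
  ∫_0^1/2 −u''(x) v(x) dx = ∫_0^1/2 f(x) v(x) dx.
Integrate the LHS by parts once:
  ∫_0^1/2 −u'' v dx = −[u'(x) v(x)]_0^1/2 + ∫_0^1/2 u'(x) v'(x) dx.
Thus ∫_0^1/2 u'(x) v'(x) dx = ∫_0^1/2 f(x) v(x) dx + [u'(x) v(x)]_0^1/2.
Choose V so that boundary terms are either known or forced to vanish.
u has homogeneous Neumann: u'(0) = u'(1/2) = 0. So [u' v]_0^1/2 = 0·v(1/2) − 0·v(0) = 0 for any v; take V = H^1(0, 1/2).
Weak formulation: find u (satisfying any essential BC) such that ∫_0^1/2 u'(x) v'(x) dx = ∫_0^1/2 f v dx for all v ∈ V (homogeneous Neumann, so boundary terms vanish).
Substituting f(x) = 2*x^2 - 3*x + 7/12, the right-hand side is ∫_0^1/2 (2*x^2 - 3*x + 7/12) v dx.
Compatibility check (pure Neumann): taking v ≡ 1 ∈ V gives 0 = ∫_0^1/2 f dx + (0) − (0), i.e. ∫_0^1/2 f dx must equal u'(0) − u'(1/2) = 0. Indeed ∫_0^1/2 (2*x^2 - 3*x + 7/12) dx = 0, so the data are compatible. The solution is then unique only up to an additive constant (fix it e.g. by requiring ∫_0^1/2 u dx = 0).


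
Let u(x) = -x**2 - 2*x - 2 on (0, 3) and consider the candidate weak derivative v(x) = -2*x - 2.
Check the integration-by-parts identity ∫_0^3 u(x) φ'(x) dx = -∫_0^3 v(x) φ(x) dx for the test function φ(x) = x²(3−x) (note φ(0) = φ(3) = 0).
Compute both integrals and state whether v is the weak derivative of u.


LHS = 189/5, RHS = 189/5. Yes, v = u' weakly.

u(x) = -x**2 - 2*x - 2, classical derivative u'(x) = -2*x - 2.
φ(x) = x²(3−x), so φ'(x) = 3*x*(2 - x).
Note φ(0) = φ(3) = 0, so the boundary term u·φ vanishes.
LHS = ∫_0^3 u(x) φ'(x) dx = ∫_0^3 (3*x^4 - 6*x^2 - 12*x) dx. Term by term:
  ∫_0^3 3*x^4 dx = 729/5;  ∫_0^3 -6*x^2 dx = -54;  ∫_0^3 -12*x dx = -54.
Sum: 729/5 − 54 − 54 = 189/5.
So LHS = 189/5.
∫_0^3 v(x) φ(x) dx = ∫_0^3 (2*x^4 - 4*x^3 - 6*x^2) dx. Term by term:
  ∫_0^3 2*x^4 dx = 486/5;  ∫_0^3 -4*x^3 dx = -81;  ∫_0^3 -6*x^2 dx = -54.
Sum: 486/5 − 81 − 54 = -189/5.
So RHS = -∫_0^3 v(x) φ(x) dx = 189/5.
LHS = RHS, so the identity holds for this test φ.
Moreover u is smooth here and v(x) = u'(x) = -2*x - 2 pointwise, so the identity holds for every test function. Hence v is the weak derivative of u.


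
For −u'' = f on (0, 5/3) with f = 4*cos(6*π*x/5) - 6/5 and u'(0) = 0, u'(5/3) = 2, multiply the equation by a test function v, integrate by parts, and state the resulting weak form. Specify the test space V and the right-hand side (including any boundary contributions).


V = H^1(0, 5/3) (v unrestricted at boundary; u is determined up to an additive constant); weak form: ∫_0^5/3 u'v' dx = ∫_0^5/3 (4*cos(6*π*x/5) - 6/5) v dx + 2·v(5/3) for all v ∈ V.

Multiply both sides by a test function v and integrate from 0 to 5/3:
  ∫_0^5/3 −u''(x) v(x) dx = ∫_0^5/3 f(x) v(x) dx.
Integrate the LHS by parts once:
  ∫_0^5/3 −u'' v dx = −[u'(x) v(x)]_0^5/3 + ∫_0^5/3 u'(x) v'(x) dx.
Thus ∫_0^5/3 u'(x) v'(x) dx = ∫_0^5/3 f(x) v(x) dx + [u'(x) v(x)]_0^5/3.
Choose V so that boundary terms are either known or forced to vanish.
u has inhomogeneous Neumann u'(0) = 0, u'(5/3) = 2. [u' v]_0^5/3 = (2)·v(5/3) − (0)·v(0) = 2·v(5/3). Take V = H^1(0, 5/3); boundary term becomes part of RHS.
Weak formulation: find u (satisfying any essential BC) such that ∫_0^5/3 u'(x) v'(x) dx = ∫_0^5/3 f v dx + 2·v(5/3) for all v ∈ V (Neumann data are natural BCs: they enter the RHS as boundary terms).
Substituting f(x) = 4*cos(6*π*x/5) - 6/5, the right-hand side is ∫_0^5/3 (4*cos(6*π*x/5) - 6/5) v dx + 2·v(5/3).
Compatibility check (pure Neumann): taking v ≡ 1 ∈ V gives 0 = ∫_0^5/3 f dx + (2) − (0), i.e. ∫_0^5/3 f dx must equal u'(0) − u'(5/3) = -2. Indeed ∫_0^5/3 (4*cos(6*π*x/5) - 6/5) dx = -2, so the data are compatible. The solution is then unique only up to an additive constant (fix it e.g. by requiring ∫_0^5/3 u dx = 0).


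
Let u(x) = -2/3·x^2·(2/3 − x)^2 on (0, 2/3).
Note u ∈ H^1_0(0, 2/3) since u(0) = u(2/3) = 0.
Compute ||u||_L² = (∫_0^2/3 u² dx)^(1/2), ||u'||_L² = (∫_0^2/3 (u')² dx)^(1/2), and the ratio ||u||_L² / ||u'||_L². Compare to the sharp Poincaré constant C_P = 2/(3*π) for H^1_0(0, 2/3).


||u||_L² / ||u'||_L² = sqrt(3)/9 < C_P = 2/(3*π).

u(x) = -2/3·x^2·(2/3 − x)^2, so u'(x) = 8*x*(-9*x^2 + 9*x - 2)/27.
u(x) = -2/3·x^2·(2/3 − x)^2 vanishes at x = 0 and x = 2/3, so u ∈ H^1_0(0, 2/3). Differentiate via the product rule and integrate the resulting polynomials term by term.
  ∫_0^2/3 u² dx = ∫_0^2/3 (4*x^8/9 - 32*x^7/27 + 32*x^6/27 - 128*x^5/243 + 64*x^4/729) dx. Term by term:
    ∫_0^2/3 4*x^8/9 dx = 2048/1594323;  ∫_0^2/3 -32*x^7/27 dx = -1024/177147;  ∫_0^2/3 32*x^6/27 dx = 4096/413343;
    ∫_0^2/3 -128*x^5/243 dx = -4096/531441;  ∫_0^2/3 64*x^4/729 dx = 2048/885735.
  Sum: 2048/1594323 − 1024/177147 + 4096/413343 − 4096/531441 + 2048/885735 = 1024/55801305.
  ∫_0^2/3 (u')² dx = ∫_0^2/3 (64*x^6/9 - 128*x^5/9 + 832*x^4/81 - 256*x^3/81 + 256*x^2/729) dx. Term by term:
    ∫_0^2/3 64*x^6/9 dx = 8192/137781;  ∫_0^2/3 -128*x^5/9 dx = -4096/19683;  ∫_0^2/3 832*x^4/81 dx = 26624/98415;
    ∫_0^2/3 -256*x^3/81 dx = -1024/6561;  ∫_0^2/3 256*x^2/729 dx = 2048/59049.
  Sum: 8192/137781 − 4096/19683 + 26624/98415 − 1024/6561 + 2048/59049 = 1024/2066715.
∫_0^2/3 u² dx = 1024/55801305, so ||u||_L² = 32*sqrt(105)/76545.
∫_0^2/3 (u')² dx = 1024/2066715, so ||u'||_L² = 32*sqrt(35)/8505.
Ratio ||u||_L² / ||u'||_L² = sqrt(3)/9.
Sharp Poincaré constant on H^1_0(0, 2/3) is C_P = L/π = 2/(3*π), achieved by sin(3*π/2·x).
A polynomial bump cannot attain the sharp Poincaré constant (only the first sine eigenfunction does), so the ratio is strictly less than C_P, consistent with ||u||_L² ≤ C_P ||u'||_L².


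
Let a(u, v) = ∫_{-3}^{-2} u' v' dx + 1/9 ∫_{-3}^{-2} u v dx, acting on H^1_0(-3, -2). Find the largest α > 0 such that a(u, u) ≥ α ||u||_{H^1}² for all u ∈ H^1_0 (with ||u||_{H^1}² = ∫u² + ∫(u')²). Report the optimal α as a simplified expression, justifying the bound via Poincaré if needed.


α = (1/9 + π^2)/(1 + π^2)

Coercivity of a(·,·) on H^1_0(-3, -2) means a(u, u) ≥ α ||u||_{H^1}² for every u ∈ H^1_0.
The interval has length L = 1, and Poincaré/coercivity depend only on L. Here a(u, u) = ∫(u')² + (1/9)·∫u².
Here 0 < c = 1/9 < 1. The condition a(u,u) ≥ α||u||_{H^1}² reads (1−α)∫(u')² ≥ (α−c)∫u². Any admissible α is ≤ 1 (rapidly oscillating u have ∫u²/∫(u')² → 0), and α = 1 would force 0 ≥ (1−c)∫u², impossible since c < 1; so 1−α > 0. By the sharp Poincaré inequality on H^1_0 of an interval of length L, ∫(u')² ≥ (π/L)²∫u² with equality for the first sine mode sin(π(x−x₀)/L) (x₀ the left endpoint), so the inequality holds for all u iff (1−α)(π/L)² ≥ α − c, i.e. α ≤ ((π/L)² + c)/((π/L)² + 1) = (1 + c(L/π)²)/(1 + (L/π)²). With (π/L)² = π^2 and c = 1/9, the largest admissible constant is α = ((π/L)² + c)/((π/L)² + 1).
Simplifying, α = (1/9 + π^2)/(1 + π^2).


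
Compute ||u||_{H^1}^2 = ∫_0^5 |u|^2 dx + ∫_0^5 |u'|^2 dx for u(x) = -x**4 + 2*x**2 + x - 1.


||u||_{H^1}^2 = 20757605/63

The H^1 norm (squared) on an interval (0, L) is
  ||u||_{H^1}^2 = ∫_0^L u(x)^2 dx + ∫_0^L u'(x)^2 dx.
Compute u'(x) = -4*x**3 + 4*x + 1.
Then u(x)^2 = x**8 - 4*x**6 - 2*x**5 + 6*x**4 + 4*x**3 - 3*x**2 - 2*x + 1 and u'(x)^2 = 16*x**6 - 32*x**4 - 8*x**3 + 16*x**2 + 8*x + 1.
Integrate each monomial from 0 to 5 using ∫_0^5 c·x^n dx = c·5^(n+1)/(n+1):
  ∫_0^5 u(x)^2 dx = ∫_0^5 (x^8 - 4*x^6 - 2*x^5 + 6*x^4 + 4*x^3 - 3*x^2 - 2*x + 1) dx. Term by term:
    ∫_0^5 x^8 dx = 1953125/9;  ∫_0^5 -4*x^6 dx = -312500/7;  ∫_0^5 -2*x^5 dx = -15625/3;
    ∫_0^5 6*x^4 dx = 3750;  ∫_0^5 4*x^3 dx = 625;  ∫_0^5 -3*x^2 dx = -125;
    ∫_0^5 -2*x dx = -25;  ∫_0^5 1 dx = 5.
  Sum: 1953125/9 − 312500/7 − 15625/3 + 3750 + 625 − 125 − 25 + 5 = 10797740/63.
  ∫_0^5 u'(x)^2 dx = ∫_0^5 (16*x^6 - 32*x^4 - 8*x^3 + 16*x^2 + 8*x + 1) dx. Term by term:
    ∫_0^5 16*x^6 dx = 1250000/7;  ∫_0^5 -32*x^4 dx = -20000;  ∫_0^5 -8*x^3 dx = -1250;
    ∫_0^5 16*x^2 dx = 2000/3;  ∫_0^5 8*x dx = 100;  ∫_0^5 1 dx = 5.
  Sum: 1250000/7 − 20000 − 1250 + 2000/3 + 100 + 5 = 3319955/21.
Adding: ||u||_{H^1}^2 = 10797740/63 + 3319955/21 = 20757605/63.


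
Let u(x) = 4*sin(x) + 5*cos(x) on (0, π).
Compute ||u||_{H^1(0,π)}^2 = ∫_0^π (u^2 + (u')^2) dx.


||u||_{H^1(0,π)}^2 = 41*π

u'(x) = -5*sin(x) + 4*cos(x).
Expand u² and (u')² and integrate term by term on (0, π), using: for integers n ≥ 1, ∫_0^π sin²(nx) dx = ∫_0^π cos²(nx) dx = π/2; for n ≠ n', ∫_0^π sin(nx)sin(n'x) dx = ∫_0^π cos(nx)cos(n'x) dx = 0; and by product-to-sum, ∫_0^π sin(nx)cos(n'x) dx = ½∫_0^π [sin((n+n')x) + sin((n−n')x)] dx, which is 0 when n+n' is even and 2n/(n²−n'²) when n+n' is odd (it need not vanish on (0, π)).
  u² squared terms: (4)²·∫sin(x)² dx = 16·π/2 = 8*π;  (5)²·∫cos(x)² dx = 25·π/2 = 25*π/2.
  u² cross terms: 2·(4)·(5)·∫sin(x)·cos(x) dx = 40·(0) = 0.
  So ∫_0^π u² dx = 8*π + 25*π/2 + 0 = 41*π/2.
  (u')² squared terms: (-5)²·∫sin(x)² dx = 25·π/2 = 25*π/2;  (4)²·∫cos(x)² dx = 16·π/2 = 8*π.
  (u')² cross terms: 2·(-5)·(4)·∫sin(x)·cos(x) dx = -40·(0) = 0.
  So ∫_0^π (u')² dx = 25*π/2 + 8*π + 0 = 41*π/2.
||u||_{H^1}^2 = (41*π/2) + (41*π/2) = 41*π.


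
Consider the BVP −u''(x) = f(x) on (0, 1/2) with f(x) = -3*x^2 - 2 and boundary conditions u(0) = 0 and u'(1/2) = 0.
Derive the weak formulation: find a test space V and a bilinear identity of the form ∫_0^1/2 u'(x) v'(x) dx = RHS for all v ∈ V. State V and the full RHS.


V = {v ∈ H^1(0, 1/2) : v(0) = 0} (test functions vanish at x = 0 where u is specified); weak form: ∫_0^1/2 u'v' dx = ∫_0^1/2 (-3*x^2 - 2) v dx for all v ∈ V.

Multiply both sides by a test function v and integrate from 0 to 1/2:
  ∫_0^1/2 −u''(x) v(x) dx = ∫_0^1/2 f(x) v(x) dx.
Integrate the LHS by parts once:
  ∫_0^1/2 −u'' v dx = −[u'(x) v(x)]_0^1/2 + ∫_0^1/2 u'(x) v'(x) dx.
Thus ∫_0^1/2 u'(x) v'(x) dx = ∫_0^1/2 f(x) v(x) dx + [u'(x) v(x)]_0^1/2.
Choose V so that boundary terms are either known or forced to vanish.
Mixed BC: u(0) = 0 (Dirichlet) and u'(1/2) = 0 (Neumann). Define V = {v ∈ H^1(0, 1/2) : v(0) = 0}. Then [u' v]_0^1/2 = u'(1/2)·v(1/2) − u'(0)·0 = 0.
Weak formulation: find u (satisfying any essential BC) such that ∫_0^1/2 u'(x) v'(x) dx = ∫_0^1/2 f v dx for all v ∈ V (Dirichlet at 0 absorbed into V; the Neumann datum at x = 1/2 is zero, so no boundary term remains).
Substituting f(x) = -3*x^2 - 2, the right-hand side is ∫_0^1/2 (-3*x^2 - 2) v dx.


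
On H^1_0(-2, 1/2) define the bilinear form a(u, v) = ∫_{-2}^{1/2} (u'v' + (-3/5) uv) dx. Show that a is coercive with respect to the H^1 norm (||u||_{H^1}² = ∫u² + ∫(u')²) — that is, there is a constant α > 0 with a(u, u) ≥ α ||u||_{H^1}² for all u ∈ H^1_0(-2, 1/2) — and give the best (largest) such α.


α = (-15 + 4*π^2)/(25 + 4*π^2)

Coercivity of a(·,·) on H^1_0(-2, 1/2) means a(u, u) ≥ α ||u||_{H^1}² for every u ∈ H^1_0.
The interval has length L = 5/2, and Poincaré/coercivity depend only on L. Here a(u, u) = ∫(u')² + (-3/5)·∫u².
Here c = -3/5 < 0 with |c| < (π/L)² = 4*π^2/25, so coercivity still holds. The condition a(u,u) ≥ α||u||_{H^1}² reads (1−α)∫(u')² ≥ (α−c)∫u². Any admissible α is ≤ 1 (rapidly oscillating u have ∫u²/∫(u')² → 0), and α = 1 would force 0 ≥ (1−c)∫u², impossible since c < 1; so 1−α > 0. By the sharp Poincaré inequality on H^1_0 of an interval of length L, ∫(u')² ≥ (π/L)²∫u² with equality for the first sine mode sin(π(x−x₀)/L) (x₀ the left endpoint), so the inequality holds for all u iff (1−α)(π/L)² ≥ α − c, i.e. α ≤ ((π/L)² + c)/((π/L)² + 1) = (1 + c(L/π)²)/(1 + (L/π)²). (Direct route, valid since c ≤ 0: Poincaré gives c∫u² ≥ c(L/π)²∫(u')², so a(u,u) ≥ (1 + c(L/π)²)∫(u')², while ||u||_{H^1}² ≤ (1 + (L/π)²)∫(u')²; dividing yields the same α.) With (π/L)² = 4*π^2/25 and c = -3/5, the largest admissible constant is α = ((π/L)² + c)/((π/L)² + 1).
Simplifying, α = (-15 + 4*π^2)/(25 + 4*π^2).


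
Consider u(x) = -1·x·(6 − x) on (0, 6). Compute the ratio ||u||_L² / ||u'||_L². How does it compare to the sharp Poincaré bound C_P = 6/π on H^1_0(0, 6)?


||u||_L² / ||u'||_L² = 3*sqrt(10)/5 < C_P = 6/π.

u(x) = -1·x·(6 − x), so u'(x) = 2*x - 6.
u(x) = -1·x·(6 − x) vanishes at x = 0 and x = 6, so u ∈ H^1_0(0, 6). Differentiate via the product rule and integrate the resulting polynomials term by term.
  ∫_0^6 u² dx = ∫_0^6 (x^4 - 12*x^3 + 36*x^2) dx. Term by term:
    ∫_0^6 x^4 dx = 7776/5;  ∫_0^6 -12*x^3 dx = -3888;  ∫_0^6 36*x^2 dx = 2592.
  Sum: 7776/5 − 3888 + 2592 = 1296/5.
  ∫_0^6 (u')² dx = ∫_0^6 (4*x^2 - 24*x + 36) dx. Term by term:
    ∫_0^6 4*x^2 dx = 288;  ∫_0^6 -24*x dx = -432;  ∫_0^6 36 dx = 216.
  Sum: 288 − 432 + 216 = 72.
∫_0^6 u² dx = 1296/5, so ||u||_L² = 36*sqrt(5)/5.
∫_0^6 (u')² dx = 72, so ||u'||_L² = 6*sqrt(2).
Ratio ||u||_L² / ||u'||_L² = 3*sqrt(10)/5.
Sharp Poincaré constant on H^1_0(0, 6) is C_P = L/π = 6/π, achieved by sin(π/6·x).
A polynomial bump cannot attain the sharp Poincaré constant (only the first sine eigenfunction does), so the ratio is strictly less than C_P, consistent with ||u||_L² ≤ C_P ||u'||_L².


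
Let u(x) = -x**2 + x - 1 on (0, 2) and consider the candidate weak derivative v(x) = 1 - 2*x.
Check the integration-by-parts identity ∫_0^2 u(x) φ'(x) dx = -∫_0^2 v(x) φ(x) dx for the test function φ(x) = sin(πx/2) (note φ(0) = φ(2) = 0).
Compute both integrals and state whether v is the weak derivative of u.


LHS = 4/π, RHS = 4/π. Yes, v = u' weakly.

u(x) = -x**2 + x - 1, classical derivative u'(x) = 1 - 2*x.
φ(x) = sin(πx/2), so φ'(x) = π*cos(π*x/2)/2.
Note φ(0) = φ(2) = 0, so the boundary term u·φ vanishes.
LHS = ∫_0^2 u(x) φ'(x) dx = ∫_0^2 (-π*x^2*cos(π*x/2)/2 + π*x*cos(π*x/2)/2 - π*cos(π*x/2)/2) dx. Term by term:
  ∫_0^2 -π*cos(π*x/2)/2 dx = 0;  ∫_0^2 π*x*cos(π*x/2)/2 dx = -4/π;  ∫_0^2 -π*x^2*cos(π*x/2)/2 dx = 8/π.
Sum: 0 − 4/π + 8/π = 4/π.
So LHS = 4/π.
∫_0^2 v(x) φ(x) dx = ∫_0^2 (-2*x*sin(π*x/2) + sin(π*x/2)) dx. Term by term:
  ∫_0^2 -2*x*sin(π*x/2) dx = -8/π;  ∫_0^2 sin(π*x/2) dx = 4/π.
Sum: -8/π + 4/π = -4/π.
So RHS = -∫_0^2 v(x) φ(x) dx = 4/π.
LHS = RHS, so the identity holds for this test φ.
Moreover u is smooth here and v(x) = u'(x) = 1 - 2*x pointwise, so the identity holds for every test function. Hence v is the weak derivative of u.


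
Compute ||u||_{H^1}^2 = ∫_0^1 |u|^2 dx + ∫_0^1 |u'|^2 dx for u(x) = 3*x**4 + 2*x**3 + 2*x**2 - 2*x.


||u||_{H^1}^2 = 4687/70

The H^1 norm (squared) on an interval (0, L) is
  ||u||_{H^1}^2 = ∫_0^L u(x)^2 dx + ∫_0^L u'(x)^2 dx.
Compute u'(x) = 12*x**3 + 6*x**2 + 4*x - 2.
Then u(x)^2 = 9*x**8 + 12*x**7 + 16*x**6 - 4*x**5 - 4*x**4 - 8*x**3 + 4*x**2 and u'(x)^2 = 144*x**6 + 144*x**5 + 132*x**4 - 8*x**2 - 16*x + 4.
Integrate each monomial from 0 to 1 using ∫_0^1 c·x^n dx = c·1^(n+1)/(n+1):
  ∫_0^1 u(x)^2 dx = ∫_0^1 (9*x^8 + 12*x^7 + 16*x^6 - 4*x^5 - 4*x^4 - 8*x^3 + 4*x^2) dx. Term by term:
    ∫_0^1 9*x^8 dx = 1;  ∫_0^1 12*x^7 dx = 3/2;  ∫_0^1 16*x^6 dx = 16/7;
    ∫_0^1 -4*x^5 dx = -2/3;  ∫_0^1 -4*x^4 dx = -4/5;  ∫_0^1 -8*x^3 dx = -2;
    ∫_0^1 4*x^2 dx = 4/3.
  Sum: 1 + 3/2 + 16/7 − 2/3 − 4/5 − 2 + 4/3 = 557/210.
  ∫_0^1 u'(x)^2 dx = ∫_0^1 (144*x^6 + 144*x^5 + 132*x^4 - 8*x^2 - 16*x + 4) dx. Term by term:
    ∫_0^1 144*x^6 dx = 144/7;  ∫_0^1 144*x^5 dx = 24;  ∫_0^1 132*x^4 dx = 132/5;
    ∫_0^1 -8*x^2 dx = -8/3;  ∫_0^1 -16*x dx = -8;  ∫_0^1 4 dx = 4.
  Sum: 144/7 + 24 + 132/5 − 8/3 − 8 + 4 = 6752/105.
Adding: ||u||_{H^1}^2 = 557/210 + 6752/105 = 4687/70.


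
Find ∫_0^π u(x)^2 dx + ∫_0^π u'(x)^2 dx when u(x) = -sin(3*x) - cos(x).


||u||_{H^1(0,π)}^2 = 6*π

u'(x) = sin(x) - 3*cos(3*x).
Expand u² and (u')² and integrate term by term on (0, π), using: for integers n ≥ 1, ∫_0^π sin²(nx) dx = ∫_0^π cos²(nx) dx = π/2; for n ≠ n', ∫_0^π sin(nx)sin(n'x) dx = ∫_0^π cos(nx)cos(n'x) dx = 0; and by product-to-sum, ∫_0^π sin(nx)cos(n'x) dx = ½∫_0^π [sin((n+n')x) + sin((n−n')x)] dx, which is 0 when n+n' is even and 2n/(n²−n'²) when n+n' is odd (it need not vanish on (0, π)).
  u² squared terms: (-1)²·∫cos(x)² dx = 1·π/2 = π/2;  (-1)²·∫sin(3x)² dx = 1·π/2 = π/2.
  u² cross terms: 2·(-1)·(-1)·∫cos(x)·sin(3x) dx = 2·(0) = 0.
  So ∫_0^π u² dx = π/2 + π/2 + 0 = π.
  (u')² squared terms: (-3)²·∫cos(3x)² dx = 9·π/2 = 9*π/2;  (1)²·∫sin(x)² dx = 1·π/2 = π/2.
  (u')² cross terms: 2·(-3)·(1)·∫cos(3x)·sin(x) dx = -6·(0) = 0.
  So ∫_0^π (u')² dx = 9*π/2 + π/2 + 0 = 5*π.
||u||_{H^1}^2 = (π) + (5*π) = 6*π.


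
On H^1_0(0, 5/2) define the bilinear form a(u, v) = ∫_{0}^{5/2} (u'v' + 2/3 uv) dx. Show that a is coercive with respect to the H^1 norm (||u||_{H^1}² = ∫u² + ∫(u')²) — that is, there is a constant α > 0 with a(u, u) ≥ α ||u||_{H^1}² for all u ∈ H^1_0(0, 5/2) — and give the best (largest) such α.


α = 2*(25 + 6*π^2)/(3*(25 + 4*π^2))

Coercivity of a(·,·) on H^1_0(0, 5/2) means a(u, u) ≥ α ||u||_{H^1}² for every u ∈ H^1_0.
The interval has length L = 5/2, and Poincaré/coercivity depend only on L. Here a(u, u) = ∫(u')² + (2/3)·∫u².
Here 0 < c = 2/3 < 1. The condition a(u,u) ≥ α||u||_{H^1}² reads (1−α)∫(u')² ≥ (α−c)∫u². Any admissible α is ≤ 1 (rapidly oscillating u have ∫u²/∫(u')² → 0), and α = 1 would force 0 ≥ (1−c)∫u², impossible since c < 1; so 1−α > 0. By the sharp Poincaré inequality on H^1_0 of an interval of length L, ∫(u')² ≥ (π/L)²∫u² with equality for the first sine mode sin(π(x−x₀)/L) (x₀ the left endpoint), so the inequality holds for all u iff (1−α)(π/L)² ≥ α − c, i.e. α ≤ ((π/L)² + c)/((π/L)² + 1) = (1 + c(L/π)²)/(1 + (L/π)²). With (π/L)² = 4*π^2/25 and c = 2/3, the largest admissible constant is α = ((π/L)² + c)/((π/L)² + 1).
Simplifying, α = 2*(25 + 6*π^2)/(3*(25 + 4*π^2)).


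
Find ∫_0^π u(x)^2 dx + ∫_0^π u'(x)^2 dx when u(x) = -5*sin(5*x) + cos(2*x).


||u||_{H^1(0,π)}^2 = -500/21 + 655*π/2

u'(x) = -2*sin(2*x) - 25*cos(5*x).
Expand u² and (u')² and integrate term by term on (0, π), using: for integers n ≥ 1, ∫_0^π sin²(nx) dx = ∫_0^π cos²(nx) dx = π/2; for n ≠ n', ∫_0^π sin(nx)sin(n'x) dx = ∫_0^π cos(nx)cos(n'x) dx = 0; and by product-to-sum, ∫_0^π sin(nx)cos(n'x) dx = ½∫_0^π [sin((n+n')x) + sin((n−n')x)] dx, which is 0 when n+n' is even and 2n/(n²−n'²) when n+n' is odd (it need not vanish on (0, π)).
  u² squared terms: (-5)²·∫sin(5x)² dx = 25·π/2 = 25*π/2;  (1)²·∫cos(2x)² dx = 1·π/2 = π/2.
  u² cross terms: 2·(-5)·(1)·∫sin(5x)·cos(2x) dx = -10·(10/21) = -100/21.
  So ∫_0^π u² dx = 25*π/2 + π/2 − 100/21 = -100/21 + 13*π.
  (u')² squared terms: (-25)²·∫cos(5x)² dx = 625·π/2 = 625*π/2;  (-2)²·∫sin(2x)² dx = 4·π/2 = 2*π.
  (u')² cross terms: 2·(-25)·(-2)·∫cos(5x)·sin(2x) dx = 100·(-4/21) = -400/21.
  So ∫_0^π (u')² dx = 625*π/2 + 2*π − 400/21 = -400/21 + 629*π/2.
||u||_{H^1}^2 = (-100/21 + 13*π) + (-400/21 + 629*π/2) = -500/21 + 655*π/2.


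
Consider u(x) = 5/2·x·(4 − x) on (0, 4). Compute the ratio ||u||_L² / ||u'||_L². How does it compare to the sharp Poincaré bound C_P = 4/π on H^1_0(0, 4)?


||u||_L² / ||u'||_L² = 2*sqrt(10)/5 < C_P = 4/π.

u(x) = 5/2·x·(4 − x), so u'(x) = 10 - 5*x.
u(x) = 5/2·x·(4 − x) vanishes at x = 0 and x = 4, so u ∈ H^1_0(0, 4). Differentiate via the product rule and integrate the resulting polynomials term by term.
  ∫_0^4 u² dx = ∫_0^4 (25*x^4/4 - 50*x^3 + 100*x^2) dx. Term by term:
    ∫_0^4 25*x^4/4 dx = 1280;  ∫_0^4 -50*x^3 dx = -3200;  ∫_0^4 100*x^2 dx = 6400/3.
  Sum: 1280 − 3200 + 6400/3 = 640/3.
  ∫_0^4 (u')² dx = ∫_0^4 (25*x^2 - 100*x + 100) dx. Term by term:
    ∫_0^4 25*x^2 dx = 1600/3;  ∫_0^4 -100*x dx = -800;  ∫_0^4 100 dx = 400.
  Sum: 1600/3 − 800 + 400 = 400/3.
∫_0^4 u² dx = 640/3, so ||u||_L² = 8*sqrt(30)/3.
∫_0^4 (u')² dx = 400/3, so ||u'||_L² = 20*sqrt(3)/3.
Ratio ||u||_L² / ||u'||_L² = 2*sqrt(10)/5.
Sharp Poincaré constant on H^1_0(0, 4) is C_P = L/π = 4/π, achieved by sin(π/4·x).
A polynomial bump cannot attain the sharp Poincaré constant (only the first sine eigenfunction does), so the ratio is strictly less than C_P, consistent with ||u||_L² ≤ C_P ||u'||_L².


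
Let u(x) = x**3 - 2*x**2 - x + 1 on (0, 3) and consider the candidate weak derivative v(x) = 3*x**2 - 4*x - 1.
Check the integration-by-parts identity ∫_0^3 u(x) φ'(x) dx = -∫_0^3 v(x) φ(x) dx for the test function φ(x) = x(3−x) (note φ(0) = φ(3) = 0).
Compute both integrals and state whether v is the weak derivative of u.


LHS = -99/20, RHS = -99/20. Yes, v = u' weakly.

u(x) = x**3 - 2*x**2 - x + 1, classical derivative u'(x) = 3*x**2 - 4*x - 1.
φ(x) = x(3−x), so φ'(x) = 3 - 2*x.
Note φ(0) = φ(3) = 0, so the boundary term u·φ vanishes.
LHS = ∫_0^3 u(x) φ'(x) dx = ∫_0^3 (-2*x^4 + 7*x^3 - 4*x^2 - 5*x + 3) dx. Term by term:
  ∫_0^3 -2*x^4 dx = -486/5;  ∫_0^3 7*x^3 dx = 567/4;  ∫_0^3 -4*x^2 dx = -36;
  ∫_0^3 -5*x dx = -45/2;  ∫_0^3 3 dx = 9.
Sum: -486/5 + 567/4 − 36 − 45/2 + 9 = -99/20.
So LHS = -99/20.
∫_0^3 v(x) φ(x) dx = ∫_0^3 (-3*x^4 + 13*x^3 - 11*x^2 - 3*x) dx. Term by term:
  ∫_0^3 -3*x^4 dx = -729/5;  ∫_0^3 13*x^3 dx = 1053/4;  ∫_0^3 -11*x^2 dx = -99;
  ∫_0^3 -3*x dx = -27/2.
Sum: -729/5 + 1053/4 − 99 − 27/2 = 99/20.
So RHS = -∫_0^3 v(x) φ(x) dx = -99/20.
LHS = RHS, so the identity holds for this test φ.
Moreover u is smooth here and v(x) = u'(x) = 3*x**2 - 4*x - 1 pointwise, so the identity holds for every test function. Hence v is the weak derivative of u.


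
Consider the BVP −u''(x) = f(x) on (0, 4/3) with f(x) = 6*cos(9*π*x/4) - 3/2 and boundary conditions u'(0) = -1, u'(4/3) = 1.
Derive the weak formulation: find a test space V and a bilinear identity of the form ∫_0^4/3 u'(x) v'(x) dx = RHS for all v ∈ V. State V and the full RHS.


V = H^1(0, 4/3) (v unrestricted at boundary; u is determined up to an additive constant); weak form: ∫_0^4/3 u'v' dx = ∫_0^4/3 (6*cos(9*π*x/4) - 3/2) v dx + v(4/3) + v(0) for all v ∈ V.

Multiply both sides by a test function v and integrate from 0 to 4/3:
  ∫_0^4/3 −u''(x) v(x) dx = ∫_0^4/3 f(x) v(x) dx.
Integrate the LHS by parts once:
  ∫_0^4/3 −u'' v dx = −[u'(x) v(x)]_0^4/3 + ∫_0^4/3 u'(x) v'(x) dx.
Thus ∫_0^4/3 u'(x) v'(x) dx = ∫_0^4/3 f(x) v(x) dx + [u'(x) v(x)]_0^4/3.
Choose V so that boundary terms are either known or forced to vanish.
u has inhomogeneous Neumann u'(0) = -1, u'(4/3) = 1. [u' v]_0^4/3 = (1)·v(4/3) − (-1)·v(0) = v(4/3) + v(0). Take V = H^1(0, 4/3); boundary term becomes part of RHS.
Weak formulation: find u (satisfying any essential BC) such that ∫_0^4/3 u'(x) v'(x) dx = ∫_0^4/3 f v dx + v(4/3) + v(0) for all v ∈ V (Neumann data are natural BCs: they enter the RHS as boundary terms).
Substituting f(x) = 6*cos(9*π*x/4) - 3/2, the right-hand side is ∫_0^4/3 (6*cos(9*π*x/4) - 3/2) v dx + v(4/3) + v(0).
Compatibility check (pure Neumann): taking v ≡ 1 ∈ V gives 0 = ∫_0^4/3 f dx + (1) − (-1), i.e. ∫_0^4/3 f dx must equal u'(0) − u'(4/3) = -2. Indeed ∫_0^4/3 (6*cos(9*π*x/4) - 3/2) dx = -2, so the data are compatible. The solution is then unique only up to an additive constant (fix it e.g. by requiring ∫_0^4/3 u dx = 0).


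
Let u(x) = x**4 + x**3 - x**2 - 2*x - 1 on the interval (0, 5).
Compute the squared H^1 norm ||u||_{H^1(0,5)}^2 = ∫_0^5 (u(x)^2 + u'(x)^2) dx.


||u||_{H^1}^2 = 130406225/252

The H^1 norm (squared) on an interval (0, L) is
  ||u||_{H^1}^2 = ∫_0^L u(x)^2 dx + ∫_0^L u'(x)^2 dx.
Compute u'(x) = 4*x**3 + 3*x**2 - 2*x - 2.
Then u(x)^2 = x**8 + 2*x**7 - x**6 - 6*x**5 - 5*x**4 + 2*x**3 + 6*x**2 + 4*x + 1 and u'(x)^2 = 16*x**6 + 24*x**5 - 7*x**4 - 28*x**3 - 8*x**2 + 8*x + 4.
Integrate each monomial from 0 to 5 using ∫_0^5 c·x^n dx = c·5^(n+1)/(n+1):
  ∫_0^5 u(x)^2 dx = ∫_0^5 (x^8 + 2*x^7 - x^6 - 6*x^5 - 5*x^4 + 2*x^3 + 6*x^2 + 4*x + 1) dx. Term by term:
    ∫_0^5 x^8 dx = 1953125/9;  ∫_0^5 2*x^7 dx = 390625/4;  ∫_0^5 -x^6 dx = -78125/7;
    ∫_0^5 -6*x^5 dx = -15625;  ∫_0^5 -5*x^4 dx = -3125;  ∫_0^5 2*x^3 dx = 625/2;
    ∫_0^5 6*x^2 dx = 250;  ∫_0^5 4*x dx = 50;  ∫_0^5 1 dx = 5.
  Sum: 1953125/9 + 390625/4 − 78125/7 − 15625 − 3125 + 625/2 + 250 + 50 + 5 = 71914985/252.
  ∫_0^5 u'(x)^2 dx = ∫_0^5 (16*x^6 + 24*x^5 - 7*x^4 - 28*x^3 - 8*x^2 + 8*x + 4) dx. Term by term:
    ∫_0^5 16*x^6 dx = 1250000/7;  ∫_0^5 24*x^5 dx = 62500;  ∫_0^5 -7*x^4 dx = -4375;
    ∫_0^5 -28*x^3 dx = -4375;  ∫_0^5 -8*x^2 dx = -1000/3;  ∫_0^5 8*x dx = 100;
    ∫_0^5 4 dx = 20.
  Sum: 1250000/7 + 62500 − 4375 − 4375 − 1000/3 + 100 + 20 = 4874270/21.
Adding: ||u||_{H^1}^2 = 71914985/252 + 4874270/21 = 130406225/252.


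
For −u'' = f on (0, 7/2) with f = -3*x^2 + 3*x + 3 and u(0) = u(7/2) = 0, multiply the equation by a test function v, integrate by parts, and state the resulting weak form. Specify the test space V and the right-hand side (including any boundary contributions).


V = H^1_0(0, 7/2) (so v(0) = v(7/2) = 0); weak form: ∫_0^7/2 u'v' dx = ∫_0^7/2 (-3*x^2 + 3*x + 3) v dx for all v ∈ V.

Multiply both sides by a test function v and integrate from 0 to 7/2:
  ∫_0^7/2 −u''(x) v(x) dx = ∫_0^7/2 f(x) v(x) dx.
Integrate the LHS by parts once:
  ∫_0^7/2 −u'' v dx = −[u'(x) v(x)]_0^7/2 + ∫_0^7/2 u'(x) v'(x) dx.
Thus ∫_0^7/2 u'(x) v'(x) dx = ∫_0^7/2 f(x) v(x) dx + [u'(x) v(x)]_0^7/2.
Choose V so that boundary terms are either known or forced to vanish.
u is Dirichlet: u(0) = u(7/2) = 0. Let V = H^1_0(0, 7/2); then v(0) = v(7/2) = 0, and [u' v]_0^7/2 = 0.
Weak formulation: find u (satisfying any essential BC) such that ∫_0^7/2 u'(x) v'(x) dx = ∫_0^7/2 f v dx for all v ∈ V.
Substituting f(x) = -3*x^2 + 3*x + 3, the right-hand side is ∫_0^7/2 (-3*x^2 + 3*x + 3) v dx.


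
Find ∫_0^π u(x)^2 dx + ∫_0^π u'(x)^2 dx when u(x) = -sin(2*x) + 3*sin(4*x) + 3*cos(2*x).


||u||_{H^1(0,π)}^2 = 203*π/2

u'(x) = -6*sin(2*x) - 2*cos(2*x) + 12*cos(4*x).
Expand u² and (u')² and integrate term by term on (0, π), using: for integers n ≥ 1, ∫_0^π sin²(nx) dx = ∫_0^π cos²(nx) dx = π/2; for n ≠ n', ∫_0^π sin(nx)sin(n'x) dx = ∫_0^π cos(nx)cos(n'x) dx = 0; and by product-to-sum, ∫_0^π sin(nx)cos(n'x) dx = ½∫_0^π [sin((n+n')x) + sin((n−n')x)] dx, which is 0 when n+n' is even and 2n/(n²−n'²) when n+n' is odd (it need not vanish on (0, π)).
  u² squared terms: (-1)²·∫sin(2x)² dx = 1·π/2 = π/2;  (3)²·∫cos(2x)² dx = 9·π/2 = 9*π/2;  (3)²·∫sin(4x)² dx = 9·π/2 = 9*π/2.
  u² cross terms: 2·(-1)·(3)·∫sin(2x)·cos(2x) dx = -6·(0) = 0;  2·(-1)·(3)·∫sin(2x)·sin(4x) dx = -6·(0) = 0;  2·(3)·(3)·∫cos(2x)·sin(4x) dx = 18·(0) = 0.
  So ∫_0^π u² dx = π/2 + 9*π/2 + 9*π/2 + 0 + 0 + 0 = 19*π/2.
  (u')² squared terms: (-6)²·∫sin(2x)² dx = 36·π/2 = 18*π;  (-2)²·∫cos(2x)² dx = 4·π/2 = 2*π;  (12)²·∫cos(4x)² dx = 144·π/2 = 72*π.
  (u')² cross terms: 2·(-6)·(-2)·∫sin(2x)·cos(2x) dx = 24·(0) = 0;  2·(-6)·(12)·∫sin(2x)·cos(4x) dx = -144·(0) = 0;  2·(-2)·(12)·∫cos(2x)·cos(4x) dx = -48·(0) = 0.
  So ∫_0^π (u')² dx = 18*π + 2*π + 72*π + 0 + 0 + 0 = 92*π.
||u||_{H^1}^2 = (19*π/2) + (92*π) = 203*π/2.


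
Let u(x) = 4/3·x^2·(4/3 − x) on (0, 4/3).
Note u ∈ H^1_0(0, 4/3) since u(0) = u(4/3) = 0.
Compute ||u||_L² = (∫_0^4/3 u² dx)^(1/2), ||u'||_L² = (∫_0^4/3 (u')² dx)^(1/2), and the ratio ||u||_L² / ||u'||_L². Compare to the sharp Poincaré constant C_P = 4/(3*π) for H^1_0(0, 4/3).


||u||_L² / ||u'||_L² = 2*sqrt(14)/21 < C_P = 4/(3*π).

u(x) = 4/3·x^2·(4/3 − x), so u'(x) = 4*x*(8 - 9*x)/9.
u(x) = 4/3·x^2·(4/3 − x) vanishes at x = 0 and x = 4/3, so u ∈ H^1_0(0, 4/3). Differentiate via the product rule and integrate the resulting polynomials term by term.
  ∫_0^4/3 u² dx = ∫_0^4/3 (16*x^6/9 - 128*x^5/27 + 256*x^4/81) dx. Term by term:
    ∫_0^4/3 16*x^6/9 dx = 262144/137781;  ∫_0^4/3 -128*x^5/27 dx = -262144/59049;  ∫_0^4/3 256*x^4/81 dx = 262144/98415.
  Sum: 262144/137781 − 262144/59049 + 262144/98415 = 262144/2066715.
  ∫_0^4/3 (u')² dx = ∫_0^4/3 (16*x^4 - 256*x^3/9 + 1024*x^2/81) dx. Term by term:
    ∫_0^4/3 16*x^4 dx = 16384/1215;  ∫_0^4/3 -256*x^3/9 dx = -16384/729;  ∫_0^4/3 1024*x^2/81 dx = 65536/6561.
  Sum: 16384/1215 − 16384/729 + 65536/6561 = 32768/32805.
∫_0^4/3 u² dx = 262144/2066715, so ||u||_L² = 512*sqrt(35)/8505.
∫_0^4/3 (u')² dx = 32768/32805, so ||u'||_L² = 128*sqrt(10)/405.
Ratio ||u||_L² / ||u'||_L² = 2*sqrt(14)/21.
Sharp Poincaré constant on H^1_0(0, 4/3) is C_P = L/π = 4/(3*π), achieved by sin(3*π/4·x).
A polynomial bump cannot attain the sharp Poincaré constant (only the first sine eigenfunction does), so the ratio is strictly less than C_P, consistent with ||u||_L² ≤ C_P ||u'||_L².


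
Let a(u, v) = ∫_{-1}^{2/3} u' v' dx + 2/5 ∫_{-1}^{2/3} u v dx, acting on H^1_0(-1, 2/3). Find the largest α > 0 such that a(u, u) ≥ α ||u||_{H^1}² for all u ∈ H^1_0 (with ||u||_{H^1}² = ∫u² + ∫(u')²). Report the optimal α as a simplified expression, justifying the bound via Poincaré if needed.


α = (10 + 9*π^2)/(25 + 9*π^2)

Coercivity of a(·,·) on H^1_0(-1, 2/3) means a(u, u) ≥ α ||u||_{H^1}² for every u ∈ H^1_0.
The interval has length L = 5/3, and Poincaré/coercivity depend only on L. Here a(u, u) = ∫(u')² + (2/5)·∫u².
Here 0 < c = 2/5 < 1. The condition a(u,u) ≥ α||u||_{H^1}² reads (1−α)∫(u')² ≥ (α−c)∫u². Any admissible α is ≤ 1 (rapidly oscillating u have ∫u²/∫(u')² → 0), and α = 1 would force 0 ≥ (1−c)∫u², impossible since c < 1; so 1−α > 0. By the sharp Poincaré inequality on H^1_0 of an interval of length L, ∫(u')² ≥ (π/L)²∫u² with equality for the first sine mode sin(π(x−x₀)/L) (x₀ the left endpoint), so the inequality holds for all u iff (1−α)(π/L)² ≥ α − c, i.e. α ≤ ((π/L)² + c)/((π/L)² + 1) = (1 + c(L/π)²)/(1 + (L/π)²). With (π/L)² = 9*π^2/25 and c = 2/5, the largest admissible constant is α = ((π/L)² + c)/((π/L)² + 1).
Simplifying, α = (10 + 9*π^2)/(25 + 9*π^2).


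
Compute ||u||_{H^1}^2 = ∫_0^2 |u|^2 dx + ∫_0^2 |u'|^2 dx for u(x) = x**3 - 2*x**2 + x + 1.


||u||_{H^1}^2 = 72/7

The H^1 norm (squared) on an interval (0, L) is
  ||u||_{H^1}^2 = ∫_0^L u(x)^2 dx + ∫_0^L u'(x)^2 dx.
Compute u'(x) = 3*x**2 - 4*x + 1.
Then u(x)^2 = x**6 - 4*x**5 + 6*x**4 - 2*x**3 - 3*x**2 + 2*x + 1 and u'(x)^2 = 9*x**4 - 24*x**3 + 22*x**2 - 8*x + 1.
Integrate each monomial from 0 to 2 using ∫_0^2 c·x^n dx = c·2^(n+1)/(n+1):
  ∫_0^2 u(x)^2 dx = ∫_0^2 (x^6 - 4*x^5 + 6*x^4 - 2*x^3 - 3*x^2 + 2*x + 1) dx. Term by term:
    ∫_0^2 x^6 dx = 128/7;  ∫_0^2 -4*x^5 dx = -128/3;  ∫_0^2 6*x^4 dx = 192/5;
    ∫_0^2 -2*x^3 dx = -8;  ∫_0^2 -3*x^2 dx = -8;  ∫_0^2 2*x dx = 4;
    ∫_0^2 1 dx = 2.
  Sum: 128/7 − 128/3 + 192/5 − 8 − 8 + 4 + 2 = 422/105.
  ∫_0^2 u'(x)^2 dx = ∫_0^2 (9*x^4 - 24*x^3 + 22*x^2 - 8*x + 1) dx. Term by term:
    ∫_0^2 9*x^4 dx = 288/5;  ∫_0^2 -24*x^3 dx = -96;  ∫_0^2 22*x^2 dx = 176/3;
    ∫_0^2 -8*x dx = -16;  ∫_0^2 1 dx = 2.
  Sum: 288/5 − 96 + 176/3 − 16 + 2 = 94/15.
Adding: ||u||_{H^1}^2 = 422/105 + 94/15 = 72/7.


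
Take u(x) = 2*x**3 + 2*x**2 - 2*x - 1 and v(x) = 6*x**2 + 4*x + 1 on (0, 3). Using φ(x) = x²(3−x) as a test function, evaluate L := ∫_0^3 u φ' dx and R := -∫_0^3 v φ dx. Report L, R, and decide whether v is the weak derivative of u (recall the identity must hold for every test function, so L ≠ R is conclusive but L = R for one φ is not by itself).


LHS = -1809/10, RHS = -4023/20. No, v is not the weak derivative of u.

u(x) = 2*x**3 + 2*x**2 - 2*x - 1, classical derivative u'(x) = 6*x**2 + 4*x - 2.
φ(x) = x²(3−x), so φ'(x) = 3*x*(2 - x).
Note φ(0) = φ(3) = 0, so the boundary term u·φ vanishes.
LHS = ∫_0^3 u(x) φ'(x) dx = ∫_0^3 (-6*x^5 + 6*x^4 + 18*x^3 - 9*x^2 - 6*x) dx. Term by term:
  ∫_0^3 -6*x^5 dx = -729;  ∫_0^3 6*x^4 dx = 1458/5;  ∫_0^3 18*x^3 dx = 729/2;
  ∫_0^3 -9*x^2 dx = -81;  ∫_0^3 -6*x dx = -27.
Sum: -729 + 1458/5 + 729/2 − 81 − 27 = -1809/10.
So LHS = -1809/10.
∫_0^3 v(x) φ(x) dx = ∫_0^3 (-6*x^5 + 14*x^4 + 11*x^3 + 3*x^2) dx. Term by term:
  ∫_0^3 -6*x^5 dx = -729;  ∫_0^3 14*x^4 dx = 3402/5;  ∫_0^3 11*x^3 dx = 891/4;
  ∫_0^3 3*x^2 dx = 27.
Sum: -729 + 3402/5 + 891/4 + 27 = 4023/20.
So RHS = -∫_0^3 v(x) φ(x) dx = -4023/20.
LHS − RHS = 81/4 ≠ 0, so the identity fails.
(For a valid weak derivative the identity must hold for EVERY test function, in particular this one. The failure shows v is NOT the weak derivative of u.)
Correct weak derivative would be u'(x) = 6*x**2 + 4*x - 2.
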